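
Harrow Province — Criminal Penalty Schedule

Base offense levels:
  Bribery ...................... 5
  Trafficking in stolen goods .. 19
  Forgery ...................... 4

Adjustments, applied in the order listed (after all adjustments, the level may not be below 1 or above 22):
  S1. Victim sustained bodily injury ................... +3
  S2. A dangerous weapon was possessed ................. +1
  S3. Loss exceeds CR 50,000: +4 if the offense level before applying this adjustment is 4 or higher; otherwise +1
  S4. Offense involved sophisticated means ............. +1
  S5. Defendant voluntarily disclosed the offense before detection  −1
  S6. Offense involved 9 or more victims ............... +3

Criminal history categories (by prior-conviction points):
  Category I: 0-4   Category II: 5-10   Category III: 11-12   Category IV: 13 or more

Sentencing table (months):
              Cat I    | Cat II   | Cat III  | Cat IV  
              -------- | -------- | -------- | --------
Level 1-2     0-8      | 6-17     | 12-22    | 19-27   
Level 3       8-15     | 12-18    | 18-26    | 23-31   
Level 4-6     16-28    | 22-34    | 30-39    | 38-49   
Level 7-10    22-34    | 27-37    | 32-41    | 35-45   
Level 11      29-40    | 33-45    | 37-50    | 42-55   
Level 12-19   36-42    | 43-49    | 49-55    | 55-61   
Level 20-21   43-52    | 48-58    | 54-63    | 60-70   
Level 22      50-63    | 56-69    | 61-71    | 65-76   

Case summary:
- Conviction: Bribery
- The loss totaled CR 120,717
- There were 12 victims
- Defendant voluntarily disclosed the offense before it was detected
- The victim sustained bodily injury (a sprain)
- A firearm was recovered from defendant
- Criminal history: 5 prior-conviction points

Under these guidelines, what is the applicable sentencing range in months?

Base offense level for bribery: 5.
S1 applies: 5 + 3 = 8.
S2 applies: 8 + 1 = 9.
S3 applies (level before this adjustment is 9 ≥ 4, so +4): 9 + 4 = 13.
S4 does not apply.
S5 applies: 13 − 1 = 12.
S6 applies: 12 + 3 = 15.
Final offense level: 15.
Criminal history: 5 prior points → Category II (5-10).
Level 15 falls in the 12-19 band.
Grid: Level 12-19 × Category II = 43-49 months.

43-49 months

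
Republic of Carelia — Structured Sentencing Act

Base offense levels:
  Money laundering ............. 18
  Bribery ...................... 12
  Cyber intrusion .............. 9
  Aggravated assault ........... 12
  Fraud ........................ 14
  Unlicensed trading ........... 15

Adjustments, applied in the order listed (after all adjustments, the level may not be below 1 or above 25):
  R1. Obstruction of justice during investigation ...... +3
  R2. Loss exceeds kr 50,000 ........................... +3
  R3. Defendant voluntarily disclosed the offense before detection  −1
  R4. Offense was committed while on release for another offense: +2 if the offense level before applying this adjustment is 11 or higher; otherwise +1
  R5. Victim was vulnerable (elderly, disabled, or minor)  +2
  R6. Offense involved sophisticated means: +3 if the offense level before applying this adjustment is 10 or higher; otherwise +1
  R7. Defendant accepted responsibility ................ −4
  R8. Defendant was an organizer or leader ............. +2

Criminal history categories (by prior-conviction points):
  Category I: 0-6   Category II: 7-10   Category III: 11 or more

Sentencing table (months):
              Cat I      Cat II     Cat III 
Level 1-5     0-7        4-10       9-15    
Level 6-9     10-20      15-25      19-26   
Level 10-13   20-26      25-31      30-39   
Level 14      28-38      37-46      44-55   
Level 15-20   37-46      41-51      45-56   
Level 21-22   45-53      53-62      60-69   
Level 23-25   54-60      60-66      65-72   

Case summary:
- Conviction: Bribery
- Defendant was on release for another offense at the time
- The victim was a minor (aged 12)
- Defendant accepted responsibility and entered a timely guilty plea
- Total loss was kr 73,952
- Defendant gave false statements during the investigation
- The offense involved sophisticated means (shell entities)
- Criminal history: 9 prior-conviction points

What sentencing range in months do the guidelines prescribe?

Base offense level for bribery: 12.
R1 applies: 12 + 3 = 15.
R2 applies: 15 + 3 = 18.
R3 does not apply.
R4 applies (level before this adjustment is 18 ≥ 11, so +2): 18 + 2 = 20.
R5 applies: 20 + 2 = 22.
R6 applies (level before this adjustment is 22 ≥ 10, so +3): 22 + 3 = 25.
R7 applies: 25 − 4 = 21.
Final offense level: 21.
Criminal history: 9 prior points → Category II (7-10).
Level 21 falls in the 21-22 band.
Grid: Level 21-22 × Category II = 53-62 months.

53-62 months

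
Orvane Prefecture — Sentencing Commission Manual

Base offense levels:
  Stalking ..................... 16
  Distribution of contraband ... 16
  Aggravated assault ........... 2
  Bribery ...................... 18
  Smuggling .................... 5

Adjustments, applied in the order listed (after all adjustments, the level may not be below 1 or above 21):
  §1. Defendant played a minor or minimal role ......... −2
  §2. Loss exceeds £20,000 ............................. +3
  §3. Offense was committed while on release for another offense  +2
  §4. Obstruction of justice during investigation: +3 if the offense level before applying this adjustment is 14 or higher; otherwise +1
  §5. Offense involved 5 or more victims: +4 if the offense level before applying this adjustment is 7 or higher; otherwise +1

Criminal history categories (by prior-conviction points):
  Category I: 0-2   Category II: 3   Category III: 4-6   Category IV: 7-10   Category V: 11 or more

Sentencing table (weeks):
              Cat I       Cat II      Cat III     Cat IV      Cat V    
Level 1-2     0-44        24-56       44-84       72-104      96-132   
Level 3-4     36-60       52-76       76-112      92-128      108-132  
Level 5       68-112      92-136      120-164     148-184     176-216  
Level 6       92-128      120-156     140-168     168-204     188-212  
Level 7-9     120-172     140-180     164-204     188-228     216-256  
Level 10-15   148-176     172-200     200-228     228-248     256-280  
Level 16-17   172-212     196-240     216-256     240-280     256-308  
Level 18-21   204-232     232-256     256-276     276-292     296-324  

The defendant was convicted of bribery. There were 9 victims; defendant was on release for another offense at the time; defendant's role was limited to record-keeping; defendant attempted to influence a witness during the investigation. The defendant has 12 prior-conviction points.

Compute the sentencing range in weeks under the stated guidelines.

296-324 weeks

Base offense level for bribery: 18.
§1 applies: 18 − 2 = 16.
§2 does not apply.
§3 applies: 16 + 2 = 18.
§4 applies (level before this adjustment is 18 ≥ 14, so +3): 18 + 3 = 21.
§5 applies (level before this adjustment is 21 ≥ 7, so +4): 21 + 4 = 25.
Level 25 exceeds the maximum of 21; capped at 21.
Final offense level: 21.
Criminal history: 12 prior points → Category V (11+).
Level 21 falls in the 18-21 band.
Grid: Level 18-21 × Category V = 296-324 weeks.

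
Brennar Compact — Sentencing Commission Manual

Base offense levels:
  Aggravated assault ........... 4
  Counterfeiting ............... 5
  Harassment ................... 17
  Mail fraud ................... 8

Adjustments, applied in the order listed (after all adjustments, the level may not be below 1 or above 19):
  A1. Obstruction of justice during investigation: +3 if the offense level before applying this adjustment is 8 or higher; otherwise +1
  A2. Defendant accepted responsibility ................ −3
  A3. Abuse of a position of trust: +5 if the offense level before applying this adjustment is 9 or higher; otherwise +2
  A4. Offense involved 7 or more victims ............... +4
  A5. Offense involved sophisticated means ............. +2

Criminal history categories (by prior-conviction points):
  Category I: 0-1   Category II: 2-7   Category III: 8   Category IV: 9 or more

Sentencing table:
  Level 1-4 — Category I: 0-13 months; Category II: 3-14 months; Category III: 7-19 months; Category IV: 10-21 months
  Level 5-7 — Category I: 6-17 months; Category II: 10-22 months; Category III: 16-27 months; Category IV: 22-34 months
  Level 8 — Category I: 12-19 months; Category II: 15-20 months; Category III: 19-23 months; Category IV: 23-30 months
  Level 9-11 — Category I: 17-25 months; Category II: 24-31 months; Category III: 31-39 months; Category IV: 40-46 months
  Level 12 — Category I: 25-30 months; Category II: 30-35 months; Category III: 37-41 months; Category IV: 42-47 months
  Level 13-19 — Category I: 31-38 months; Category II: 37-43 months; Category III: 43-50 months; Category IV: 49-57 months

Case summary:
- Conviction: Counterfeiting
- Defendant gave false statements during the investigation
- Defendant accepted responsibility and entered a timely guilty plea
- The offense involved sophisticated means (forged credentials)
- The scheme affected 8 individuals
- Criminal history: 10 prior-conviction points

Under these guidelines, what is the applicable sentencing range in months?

40-46 months

Base offense level for counterfeiting: 5.
A1 applies (level before this adjustment is 5 < 8, so +1): 5 + 1 = 6.
A2 applies: 6 − 3 = 3.
A4 applies: 3 + 4 = 7.
A5 applies: 7 + 2 = 9.
Final offense level: 9.
Criminal history: 10 prior points → Category IV (9+).
Level 9 falls in the 9-11 band.
Grid: Level 9-11 × Category IV = 40-46 months.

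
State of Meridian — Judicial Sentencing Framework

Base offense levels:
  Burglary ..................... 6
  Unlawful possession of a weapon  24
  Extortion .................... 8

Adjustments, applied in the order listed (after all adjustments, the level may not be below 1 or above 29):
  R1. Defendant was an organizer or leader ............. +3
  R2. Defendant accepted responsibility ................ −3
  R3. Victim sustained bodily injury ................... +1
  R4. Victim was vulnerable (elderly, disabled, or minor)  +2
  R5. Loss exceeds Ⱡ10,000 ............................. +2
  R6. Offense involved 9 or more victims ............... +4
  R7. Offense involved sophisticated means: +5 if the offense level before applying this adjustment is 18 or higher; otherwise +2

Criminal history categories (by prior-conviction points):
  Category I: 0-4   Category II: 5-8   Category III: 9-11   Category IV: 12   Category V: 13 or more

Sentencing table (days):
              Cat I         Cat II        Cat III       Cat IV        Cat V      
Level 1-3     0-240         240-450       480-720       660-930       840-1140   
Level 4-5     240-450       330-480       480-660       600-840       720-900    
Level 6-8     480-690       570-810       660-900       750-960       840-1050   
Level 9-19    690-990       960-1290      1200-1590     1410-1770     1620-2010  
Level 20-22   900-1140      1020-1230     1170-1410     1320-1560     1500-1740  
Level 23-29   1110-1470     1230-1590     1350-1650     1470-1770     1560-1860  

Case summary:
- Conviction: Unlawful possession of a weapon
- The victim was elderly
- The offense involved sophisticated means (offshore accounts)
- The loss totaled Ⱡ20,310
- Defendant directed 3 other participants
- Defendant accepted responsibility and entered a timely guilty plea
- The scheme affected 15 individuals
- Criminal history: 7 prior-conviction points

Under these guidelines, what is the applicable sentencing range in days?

Base offense level for unlawful possession of a weapon: 24.
R1 applies: 24 + 3 = 27.
R2 applies: 27 − 3 = 24.
R4 applies: 24 + 2 = 26.
R5 applies: 26 + 2 = 28.
R6 applies: 28 + 4 = 32.
R7 applies (level before this adjustment is 32 ≥ 18, so +5): 32 + 5 = 37.
Level 37 exceeds the maximum of 29; capped at 29.
Final offense level: 29.
Criminal history: 7 prior points → Category II (5-8).
Level 29 falls in the 23-29 band.
Grid: Level 23-29 × Category II = 1230-1590 days.

1230-1590 days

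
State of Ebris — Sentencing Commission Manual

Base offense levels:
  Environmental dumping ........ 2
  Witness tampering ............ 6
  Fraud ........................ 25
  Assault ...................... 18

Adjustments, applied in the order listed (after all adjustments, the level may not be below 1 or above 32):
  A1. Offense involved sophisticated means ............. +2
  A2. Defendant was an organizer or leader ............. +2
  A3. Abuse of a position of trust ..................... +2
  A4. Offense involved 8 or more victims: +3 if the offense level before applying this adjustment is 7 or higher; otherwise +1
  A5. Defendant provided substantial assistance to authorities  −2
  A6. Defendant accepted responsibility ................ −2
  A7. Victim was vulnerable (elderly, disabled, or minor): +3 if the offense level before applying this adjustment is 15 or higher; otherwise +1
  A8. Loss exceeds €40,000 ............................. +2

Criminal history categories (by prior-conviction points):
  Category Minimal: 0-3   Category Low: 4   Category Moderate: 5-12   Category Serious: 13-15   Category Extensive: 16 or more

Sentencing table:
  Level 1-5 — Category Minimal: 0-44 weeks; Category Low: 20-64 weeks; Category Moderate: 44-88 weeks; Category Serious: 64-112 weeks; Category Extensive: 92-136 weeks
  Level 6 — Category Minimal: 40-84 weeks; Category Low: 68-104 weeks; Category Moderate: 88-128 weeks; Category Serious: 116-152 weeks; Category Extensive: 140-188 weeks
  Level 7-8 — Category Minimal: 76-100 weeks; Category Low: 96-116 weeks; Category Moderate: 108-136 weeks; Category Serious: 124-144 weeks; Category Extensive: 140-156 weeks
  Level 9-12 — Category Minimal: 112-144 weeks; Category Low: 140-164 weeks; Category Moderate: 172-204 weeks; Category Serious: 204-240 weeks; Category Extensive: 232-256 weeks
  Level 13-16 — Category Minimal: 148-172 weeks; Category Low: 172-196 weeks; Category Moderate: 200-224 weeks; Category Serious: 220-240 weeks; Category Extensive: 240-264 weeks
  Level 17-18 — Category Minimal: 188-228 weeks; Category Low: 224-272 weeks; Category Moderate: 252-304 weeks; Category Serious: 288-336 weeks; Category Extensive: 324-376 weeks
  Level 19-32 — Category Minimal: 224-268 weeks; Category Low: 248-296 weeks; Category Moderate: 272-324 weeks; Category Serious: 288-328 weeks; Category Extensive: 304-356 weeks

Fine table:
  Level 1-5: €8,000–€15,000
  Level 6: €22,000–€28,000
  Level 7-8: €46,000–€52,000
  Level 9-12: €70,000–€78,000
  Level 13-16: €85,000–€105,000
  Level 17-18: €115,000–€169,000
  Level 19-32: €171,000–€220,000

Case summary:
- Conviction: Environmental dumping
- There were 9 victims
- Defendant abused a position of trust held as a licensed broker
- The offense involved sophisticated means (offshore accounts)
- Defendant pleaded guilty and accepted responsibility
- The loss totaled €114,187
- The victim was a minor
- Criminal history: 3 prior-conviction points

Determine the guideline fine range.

Base offense level for environmental dumping: 2.
A1 applies: 2 + 2 = 4.
A3 applies: 4 + 2 = 6.
A4 applies (level before this adjustment is 6 < 7, so +1): 6 + 1 = 7.
A5 does not apply.
A6 applies: 7 − 2 = 5.
A7 applies (level before this adjustment is 5 < 15, so +1): 5 + 1 = 6.
A8 applies: 6 + 2 = 8.
Final offense level: 8.
Level 8 falls in the 7-8 band.
Fine table: Level 7-8 → €46,000–€52,000.

€46,000–€52,000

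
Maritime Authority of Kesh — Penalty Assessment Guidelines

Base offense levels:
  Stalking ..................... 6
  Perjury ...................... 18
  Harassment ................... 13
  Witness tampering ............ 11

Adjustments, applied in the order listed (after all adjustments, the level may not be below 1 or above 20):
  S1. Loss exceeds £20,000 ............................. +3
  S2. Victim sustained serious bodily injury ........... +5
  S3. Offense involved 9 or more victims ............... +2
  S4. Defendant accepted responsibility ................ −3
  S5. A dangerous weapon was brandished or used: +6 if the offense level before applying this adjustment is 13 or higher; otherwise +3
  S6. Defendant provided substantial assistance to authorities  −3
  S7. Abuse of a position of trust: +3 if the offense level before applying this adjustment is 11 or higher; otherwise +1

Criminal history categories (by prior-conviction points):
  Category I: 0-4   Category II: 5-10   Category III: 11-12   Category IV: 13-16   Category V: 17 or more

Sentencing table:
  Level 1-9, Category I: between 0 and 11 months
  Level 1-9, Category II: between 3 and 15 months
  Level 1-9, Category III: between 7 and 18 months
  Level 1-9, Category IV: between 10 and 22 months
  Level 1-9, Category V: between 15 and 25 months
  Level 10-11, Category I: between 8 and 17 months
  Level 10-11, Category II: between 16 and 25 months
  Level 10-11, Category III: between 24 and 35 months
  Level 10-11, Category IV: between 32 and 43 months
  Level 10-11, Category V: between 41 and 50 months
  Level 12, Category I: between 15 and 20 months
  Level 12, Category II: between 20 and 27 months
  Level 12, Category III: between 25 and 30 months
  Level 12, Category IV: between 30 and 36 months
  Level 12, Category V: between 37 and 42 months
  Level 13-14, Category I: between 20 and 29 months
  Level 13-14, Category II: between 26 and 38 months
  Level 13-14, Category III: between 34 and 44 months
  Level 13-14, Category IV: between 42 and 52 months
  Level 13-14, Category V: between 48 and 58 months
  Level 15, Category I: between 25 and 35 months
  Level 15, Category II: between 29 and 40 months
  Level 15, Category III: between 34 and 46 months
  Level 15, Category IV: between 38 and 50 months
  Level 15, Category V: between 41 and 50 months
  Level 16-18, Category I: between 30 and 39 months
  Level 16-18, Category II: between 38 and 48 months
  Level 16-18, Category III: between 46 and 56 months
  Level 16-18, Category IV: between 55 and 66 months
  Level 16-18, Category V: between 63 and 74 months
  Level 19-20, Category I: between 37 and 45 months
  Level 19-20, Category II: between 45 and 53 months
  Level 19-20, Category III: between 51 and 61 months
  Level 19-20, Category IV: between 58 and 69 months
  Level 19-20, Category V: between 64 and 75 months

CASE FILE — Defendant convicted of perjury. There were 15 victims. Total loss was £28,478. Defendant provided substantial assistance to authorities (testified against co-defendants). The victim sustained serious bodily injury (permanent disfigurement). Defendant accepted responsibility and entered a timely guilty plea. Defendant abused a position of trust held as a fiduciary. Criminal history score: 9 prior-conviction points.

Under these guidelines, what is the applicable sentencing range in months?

Base offense level for perjury: 18.
S1 applies: 18 + 3 = 21.
S2 applies: 21 + 5 = 26.
S3 applies: 26 + 2 = 28.
S4 applies: 28 − 3 = 25.
S5 does not apply.
S6 applies: 25 − 3 = 22.
S7 applies (level before this adjustment is 22 ≥ 11, so +3): 22 + 3 = 25.
Level 25 exceeds the maximum of 20; capped at 20.
Final offense level: 20.
Criminal history: 9 prior points → Category II (5-10).
Level 20 falls in the 19-20 band.
Grid: Level 19-20 × Category II = 45-53 months.

45-53 months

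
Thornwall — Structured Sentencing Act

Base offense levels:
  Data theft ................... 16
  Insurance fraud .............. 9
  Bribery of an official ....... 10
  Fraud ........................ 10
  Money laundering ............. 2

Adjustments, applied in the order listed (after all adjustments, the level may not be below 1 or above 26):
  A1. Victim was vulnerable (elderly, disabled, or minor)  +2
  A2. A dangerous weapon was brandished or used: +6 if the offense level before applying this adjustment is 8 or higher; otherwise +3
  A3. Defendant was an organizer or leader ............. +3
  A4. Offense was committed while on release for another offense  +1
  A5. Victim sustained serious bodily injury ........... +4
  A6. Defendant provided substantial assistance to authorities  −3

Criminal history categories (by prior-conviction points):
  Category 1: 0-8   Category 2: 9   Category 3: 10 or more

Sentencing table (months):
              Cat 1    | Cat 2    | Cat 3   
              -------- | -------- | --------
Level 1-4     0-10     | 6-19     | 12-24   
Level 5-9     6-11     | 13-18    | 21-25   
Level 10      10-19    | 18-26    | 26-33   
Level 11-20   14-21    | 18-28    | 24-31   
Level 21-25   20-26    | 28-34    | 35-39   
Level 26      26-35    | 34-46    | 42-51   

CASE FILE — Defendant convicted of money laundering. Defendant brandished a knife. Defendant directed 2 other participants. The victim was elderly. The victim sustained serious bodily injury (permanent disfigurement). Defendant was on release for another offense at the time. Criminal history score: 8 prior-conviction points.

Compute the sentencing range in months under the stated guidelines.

Base offense level for money laundering: 2.
A1 applies: 2 + 2 = 4.
A2 applies (level before this adjustment is 4 < 8, so +3): 4 + 3 = 7.
A3 applies: 7 + 3 = 10.
A4 applies: 10 + 1 = 11.
A5 applies: 11 + 4 = 15.
A6 does not apply.
Final offense level: 15.
Criminal history: 8 prior points → Category 1 (0-8).
Level 15 falls in the 11-20 band.
Grid: Level 11-20 × Category 1 = 14-21 months.

14-21 months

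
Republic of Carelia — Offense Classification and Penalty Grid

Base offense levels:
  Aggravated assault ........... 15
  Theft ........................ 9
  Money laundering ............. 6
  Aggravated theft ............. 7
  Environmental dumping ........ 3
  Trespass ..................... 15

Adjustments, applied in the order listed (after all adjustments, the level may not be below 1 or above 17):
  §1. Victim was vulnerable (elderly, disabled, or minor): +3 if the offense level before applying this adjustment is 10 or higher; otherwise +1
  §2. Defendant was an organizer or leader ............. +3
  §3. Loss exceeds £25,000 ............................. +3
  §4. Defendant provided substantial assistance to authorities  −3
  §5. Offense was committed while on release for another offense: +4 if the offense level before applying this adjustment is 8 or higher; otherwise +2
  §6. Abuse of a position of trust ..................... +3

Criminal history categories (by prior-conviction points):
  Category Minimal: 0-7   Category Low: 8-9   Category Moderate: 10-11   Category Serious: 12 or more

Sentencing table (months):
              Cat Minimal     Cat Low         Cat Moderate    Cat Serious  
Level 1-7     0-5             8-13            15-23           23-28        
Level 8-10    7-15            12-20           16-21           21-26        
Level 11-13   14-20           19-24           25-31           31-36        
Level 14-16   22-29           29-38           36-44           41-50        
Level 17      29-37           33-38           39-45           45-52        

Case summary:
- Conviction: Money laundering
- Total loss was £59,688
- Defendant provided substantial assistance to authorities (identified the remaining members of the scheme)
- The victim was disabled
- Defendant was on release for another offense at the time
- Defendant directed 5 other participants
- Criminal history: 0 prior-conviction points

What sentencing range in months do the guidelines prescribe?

22-29 months

Base offense level for money laundering: 6.
§1 applies (level before this adjustment is 6 < 10, so +1): 6 + 1 = 7.
§2 applies: 7 + 3 = 10.
§3 applies: 10 + 3 = 13.
§4 applies: 13 − 3 = 10.
§5 applies (level before this adjustment is 10 ≥ 8, so +4): 10 + 4 = 14.
Final offense level: 14.
Criminal history: 0 prior points → Category Minimal (0-7).
Level 14 falls in the 14-16 band.
Grid: Level 14-16 × Category Minimal = 22-29 months.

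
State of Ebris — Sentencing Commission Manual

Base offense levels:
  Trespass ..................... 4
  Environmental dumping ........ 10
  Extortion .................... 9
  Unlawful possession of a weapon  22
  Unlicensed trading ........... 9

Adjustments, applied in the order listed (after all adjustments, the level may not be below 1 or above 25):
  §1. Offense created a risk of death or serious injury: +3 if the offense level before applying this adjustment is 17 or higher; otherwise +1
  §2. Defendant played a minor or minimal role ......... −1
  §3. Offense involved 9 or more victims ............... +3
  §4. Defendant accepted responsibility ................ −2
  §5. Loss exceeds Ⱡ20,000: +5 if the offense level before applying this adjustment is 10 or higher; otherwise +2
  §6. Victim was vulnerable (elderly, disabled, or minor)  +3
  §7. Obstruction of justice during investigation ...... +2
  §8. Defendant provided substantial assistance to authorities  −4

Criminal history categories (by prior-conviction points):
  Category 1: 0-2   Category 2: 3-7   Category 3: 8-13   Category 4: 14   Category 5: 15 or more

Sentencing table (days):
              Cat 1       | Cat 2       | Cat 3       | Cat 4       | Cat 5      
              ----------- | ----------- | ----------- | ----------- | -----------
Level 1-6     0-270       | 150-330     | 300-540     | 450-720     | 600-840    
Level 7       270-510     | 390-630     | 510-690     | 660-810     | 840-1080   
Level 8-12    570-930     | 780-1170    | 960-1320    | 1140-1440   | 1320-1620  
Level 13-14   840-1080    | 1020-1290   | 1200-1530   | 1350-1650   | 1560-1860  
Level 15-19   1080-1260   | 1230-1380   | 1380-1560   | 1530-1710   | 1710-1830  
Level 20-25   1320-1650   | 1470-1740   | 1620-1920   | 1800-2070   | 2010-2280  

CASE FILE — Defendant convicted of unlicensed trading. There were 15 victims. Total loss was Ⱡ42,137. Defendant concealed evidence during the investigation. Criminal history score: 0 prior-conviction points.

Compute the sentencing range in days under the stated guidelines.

1080-1260 days

Base offense level for unlicensed trading: 9.
§1 does not apply.
§3 applies: 9 + 3 = 12.
§5 applies (level before this adjustment is 12 ≥ 10, so +5): 12 + 5 = 17.
§7 applies: 17 + 2 = 19.
§8 does not apply.
Final offense level: 19.
Criminal history: 0 prior points → Category 1 (0-2).
Level 19 falls in the 15-19 band.
Grid: Level 15-19 × Category 1 = 1080-1260 days.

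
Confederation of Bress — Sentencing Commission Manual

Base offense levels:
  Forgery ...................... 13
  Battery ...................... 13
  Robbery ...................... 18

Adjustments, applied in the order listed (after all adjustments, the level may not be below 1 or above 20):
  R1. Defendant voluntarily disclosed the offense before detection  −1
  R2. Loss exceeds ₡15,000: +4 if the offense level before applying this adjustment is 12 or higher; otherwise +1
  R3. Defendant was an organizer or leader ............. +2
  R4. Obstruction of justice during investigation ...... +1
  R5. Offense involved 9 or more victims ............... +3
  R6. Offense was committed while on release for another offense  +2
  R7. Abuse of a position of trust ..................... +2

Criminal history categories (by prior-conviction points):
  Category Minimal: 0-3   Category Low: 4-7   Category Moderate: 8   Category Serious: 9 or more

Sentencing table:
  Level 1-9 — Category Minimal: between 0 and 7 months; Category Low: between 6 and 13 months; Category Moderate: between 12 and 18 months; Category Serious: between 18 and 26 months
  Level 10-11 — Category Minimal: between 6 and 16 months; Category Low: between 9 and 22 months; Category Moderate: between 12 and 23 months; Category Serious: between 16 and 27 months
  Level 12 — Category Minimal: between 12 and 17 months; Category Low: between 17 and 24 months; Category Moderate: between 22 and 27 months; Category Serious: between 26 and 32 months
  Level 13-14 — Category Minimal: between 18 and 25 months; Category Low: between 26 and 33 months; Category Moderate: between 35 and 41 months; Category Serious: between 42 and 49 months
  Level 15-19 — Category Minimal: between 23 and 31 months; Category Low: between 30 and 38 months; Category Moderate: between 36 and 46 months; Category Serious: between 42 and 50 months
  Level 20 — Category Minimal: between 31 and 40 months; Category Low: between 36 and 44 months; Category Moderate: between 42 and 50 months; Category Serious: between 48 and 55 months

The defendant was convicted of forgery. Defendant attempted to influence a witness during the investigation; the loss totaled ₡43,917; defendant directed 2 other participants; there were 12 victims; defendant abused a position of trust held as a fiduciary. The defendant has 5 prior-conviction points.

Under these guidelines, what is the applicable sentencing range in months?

36-44 months

Base offense level for forgery: 13.
R2 applies (level before this adjustment is 13 ≥ 12, so +4): 13 + 4 = 17.
R3 applies: 17 + 2 = 19.
R4 applies: 19 + 1 = 20.
R5 applies: 20 + 3 = 23.
R6 does not apply.
R7 applies: 23 + 2 = 25.
Level 25 exceeds the maximum of 20; capped at 20.
Final offense level: 20.
Criminal history: 5 prior points → Category Low (4-7).
Level 20 falls in the 20 band.
Grid: Level 20 × Category Low = 36-44 months.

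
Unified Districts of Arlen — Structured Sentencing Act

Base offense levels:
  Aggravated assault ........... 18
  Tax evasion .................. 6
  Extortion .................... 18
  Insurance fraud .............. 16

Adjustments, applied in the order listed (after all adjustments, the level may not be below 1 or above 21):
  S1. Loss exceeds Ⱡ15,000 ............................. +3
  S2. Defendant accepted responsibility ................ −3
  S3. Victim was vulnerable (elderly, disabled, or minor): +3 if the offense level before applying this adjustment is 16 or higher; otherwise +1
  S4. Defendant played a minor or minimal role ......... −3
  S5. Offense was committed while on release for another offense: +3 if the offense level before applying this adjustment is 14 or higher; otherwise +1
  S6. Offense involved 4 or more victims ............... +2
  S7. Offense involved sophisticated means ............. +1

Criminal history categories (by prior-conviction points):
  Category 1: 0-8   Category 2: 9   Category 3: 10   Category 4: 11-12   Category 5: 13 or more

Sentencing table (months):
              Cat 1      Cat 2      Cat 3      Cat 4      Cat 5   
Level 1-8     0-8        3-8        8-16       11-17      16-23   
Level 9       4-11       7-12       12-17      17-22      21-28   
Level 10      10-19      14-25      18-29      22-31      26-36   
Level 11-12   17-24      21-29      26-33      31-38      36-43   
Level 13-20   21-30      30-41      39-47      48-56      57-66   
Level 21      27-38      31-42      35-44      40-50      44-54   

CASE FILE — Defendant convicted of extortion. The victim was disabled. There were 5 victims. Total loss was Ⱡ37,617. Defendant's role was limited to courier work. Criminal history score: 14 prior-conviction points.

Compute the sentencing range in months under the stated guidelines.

44-54 months

Base offense level for extortion: 18.
S1 applies: 18 + 3 = 21.
S3 applies (level before this adjustment is 21 ≥ 16, so +3): 21 + 3 = 24.
S4 applies: 24 − 3 = 21.
S6 applies: 21 + 2 = 23.
S7 does not apply.
Level 23 exceeds the maximum of 21; capped at 21.
Final offense level: 21.
Criminal history: 14 prior points → Category 5 (13+).
Level 21 falls in the 21 band.
Grid: Level 21 × Category 5 = 44-54 months.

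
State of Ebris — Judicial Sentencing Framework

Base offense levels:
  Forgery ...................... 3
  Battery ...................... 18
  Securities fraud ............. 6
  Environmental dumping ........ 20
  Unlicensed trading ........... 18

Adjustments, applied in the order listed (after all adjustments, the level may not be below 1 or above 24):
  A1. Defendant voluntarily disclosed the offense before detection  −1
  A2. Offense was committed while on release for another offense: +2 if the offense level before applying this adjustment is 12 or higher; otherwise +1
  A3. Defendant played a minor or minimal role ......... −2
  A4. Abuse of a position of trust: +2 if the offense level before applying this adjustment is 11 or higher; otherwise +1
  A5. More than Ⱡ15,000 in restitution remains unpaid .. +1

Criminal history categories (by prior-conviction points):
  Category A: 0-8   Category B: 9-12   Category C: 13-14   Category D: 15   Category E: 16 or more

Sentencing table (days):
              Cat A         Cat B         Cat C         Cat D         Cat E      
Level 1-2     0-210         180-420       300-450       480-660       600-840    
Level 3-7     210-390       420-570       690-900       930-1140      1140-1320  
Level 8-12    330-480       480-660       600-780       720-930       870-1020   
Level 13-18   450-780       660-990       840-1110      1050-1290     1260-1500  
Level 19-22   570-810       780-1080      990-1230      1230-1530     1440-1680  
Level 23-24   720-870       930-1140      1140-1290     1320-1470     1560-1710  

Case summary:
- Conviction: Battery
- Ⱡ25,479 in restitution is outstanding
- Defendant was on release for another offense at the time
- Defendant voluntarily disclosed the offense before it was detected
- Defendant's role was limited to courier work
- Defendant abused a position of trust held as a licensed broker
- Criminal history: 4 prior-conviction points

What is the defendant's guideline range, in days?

Base offense level for battery: 18.
A1 applies: 18 − 1 = 17.
A2 applies (level before this adjustment is 17 ≥ 12, so +2): 17 + 2 = 19.
A3 applies: 19 − 2 = 17.
A4 applies (level before this adjustment is 17 ≥ 11, so +2): 17 + 2 = 19.
A5 applies: 19 + 1 = 20.
Final offense level: 20.
Criminal history: 4 prior points → Category A (0-8).
Level 20 falls in the 19-22 band.
Grid: Level 19-22 × Category A = 570-810 days.

570-810 days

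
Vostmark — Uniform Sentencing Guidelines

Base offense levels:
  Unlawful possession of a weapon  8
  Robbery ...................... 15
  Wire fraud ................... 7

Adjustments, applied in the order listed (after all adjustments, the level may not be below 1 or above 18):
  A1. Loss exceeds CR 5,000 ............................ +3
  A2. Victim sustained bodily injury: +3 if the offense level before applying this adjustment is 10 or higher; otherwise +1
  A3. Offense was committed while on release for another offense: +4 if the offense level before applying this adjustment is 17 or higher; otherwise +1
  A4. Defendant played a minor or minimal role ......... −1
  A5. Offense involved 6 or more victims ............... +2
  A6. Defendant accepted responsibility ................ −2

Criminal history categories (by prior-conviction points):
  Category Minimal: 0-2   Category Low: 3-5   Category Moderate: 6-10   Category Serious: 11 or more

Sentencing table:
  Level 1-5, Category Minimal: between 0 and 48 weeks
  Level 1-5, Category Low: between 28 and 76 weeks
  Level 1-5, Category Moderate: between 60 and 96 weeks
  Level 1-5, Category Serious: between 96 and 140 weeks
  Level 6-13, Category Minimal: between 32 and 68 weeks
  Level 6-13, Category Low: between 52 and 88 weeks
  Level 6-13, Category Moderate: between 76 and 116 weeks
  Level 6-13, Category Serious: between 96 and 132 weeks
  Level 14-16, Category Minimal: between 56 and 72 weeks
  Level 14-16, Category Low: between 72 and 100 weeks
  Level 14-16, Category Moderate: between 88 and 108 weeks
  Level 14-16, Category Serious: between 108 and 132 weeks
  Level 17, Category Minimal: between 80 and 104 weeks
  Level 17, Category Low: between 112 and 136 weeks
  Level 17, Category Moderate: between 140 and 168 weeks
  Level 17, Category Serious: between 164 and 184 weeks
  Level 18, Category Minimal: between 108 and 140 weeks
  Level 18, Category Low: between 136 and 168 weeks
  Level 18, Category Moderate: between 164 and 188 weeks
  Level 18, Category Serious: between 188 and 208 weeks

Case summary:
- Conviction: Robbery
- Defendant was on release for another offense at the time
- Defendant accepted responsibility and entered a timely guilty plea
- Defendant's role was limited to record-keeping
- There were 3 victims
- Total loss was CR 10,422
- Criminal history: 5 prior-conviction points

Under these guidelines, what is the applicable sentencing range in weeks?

Base offense level for robbery: 15.
A1 applies: 15 + 3 = 18.
A3 applies (level before this adjustment is 18 ≥ 17, so +4): 18 + 4 = 22.
A4 applies: 22 − 1 = 21.
A6 applies: 21 − 2 = 19.
Level 19 exceeds the maximum of 18; capped at 18.
Final offense level: 18.
Criminal history: 5 prior points → Category Low (3-5).
Level 18 falls in the 18 band.
Grid: Level 18 × Category Low = 136-168 weeks.

136-168 weeks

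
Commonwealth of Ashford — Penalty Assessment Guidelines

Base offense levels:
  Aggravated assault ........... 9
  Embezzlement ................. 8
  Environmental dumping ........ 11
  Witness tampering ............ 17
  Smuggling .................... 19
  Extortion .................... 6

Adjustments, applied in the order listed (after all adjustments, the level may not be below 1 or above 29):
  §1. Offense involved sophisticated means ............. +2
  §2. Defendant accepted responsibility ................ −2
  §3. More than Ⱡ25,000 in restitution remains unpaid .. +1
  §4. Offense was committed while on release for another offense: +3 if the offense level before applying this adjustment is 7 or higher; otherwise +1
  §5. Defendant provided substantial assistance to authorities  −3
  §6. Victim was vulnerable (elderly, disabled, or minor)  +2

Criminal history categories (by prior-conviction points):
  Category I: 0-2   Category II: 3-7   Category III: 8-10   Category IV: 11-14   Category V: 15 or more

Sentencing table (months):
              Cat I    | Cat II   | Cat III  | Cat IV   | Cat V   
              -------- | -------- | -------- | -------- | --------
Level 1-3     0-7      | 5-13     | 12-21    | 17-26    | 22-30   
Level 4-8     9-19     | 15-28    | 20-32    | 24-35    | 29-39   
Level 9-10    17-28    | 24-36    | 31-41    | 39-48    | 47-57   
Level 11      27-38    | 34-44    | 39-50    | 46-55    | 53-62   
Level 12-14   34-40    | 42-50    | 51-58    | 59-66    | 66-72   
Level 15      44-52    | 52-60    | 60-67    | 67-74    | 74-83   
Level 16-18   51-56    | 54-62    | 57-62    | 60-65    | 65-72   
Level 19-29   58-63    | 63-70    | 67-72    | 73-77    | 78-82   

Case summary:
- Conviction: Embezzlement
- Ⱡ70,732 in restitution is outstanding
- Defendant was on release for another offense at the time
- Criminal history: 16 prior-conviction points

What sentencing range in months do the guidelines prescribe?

66-72 months

Base offense level for embezzlement: 8.
§1 does not apply.
§2 does not apply.
§3 applies: 8 + 1 = 9.
§4 applies (level before this adjustment is 9 ≥ 7, so +3): 9 + 3 = 12.
§5 does not apply.
§6 does not apply.
Final offense level: 12.
Criminal history: 16 prior points → Category V (15+).
Level 12 falls in the 12-14 band.
Grid: Level 12-14 × Category V = 66-72 months.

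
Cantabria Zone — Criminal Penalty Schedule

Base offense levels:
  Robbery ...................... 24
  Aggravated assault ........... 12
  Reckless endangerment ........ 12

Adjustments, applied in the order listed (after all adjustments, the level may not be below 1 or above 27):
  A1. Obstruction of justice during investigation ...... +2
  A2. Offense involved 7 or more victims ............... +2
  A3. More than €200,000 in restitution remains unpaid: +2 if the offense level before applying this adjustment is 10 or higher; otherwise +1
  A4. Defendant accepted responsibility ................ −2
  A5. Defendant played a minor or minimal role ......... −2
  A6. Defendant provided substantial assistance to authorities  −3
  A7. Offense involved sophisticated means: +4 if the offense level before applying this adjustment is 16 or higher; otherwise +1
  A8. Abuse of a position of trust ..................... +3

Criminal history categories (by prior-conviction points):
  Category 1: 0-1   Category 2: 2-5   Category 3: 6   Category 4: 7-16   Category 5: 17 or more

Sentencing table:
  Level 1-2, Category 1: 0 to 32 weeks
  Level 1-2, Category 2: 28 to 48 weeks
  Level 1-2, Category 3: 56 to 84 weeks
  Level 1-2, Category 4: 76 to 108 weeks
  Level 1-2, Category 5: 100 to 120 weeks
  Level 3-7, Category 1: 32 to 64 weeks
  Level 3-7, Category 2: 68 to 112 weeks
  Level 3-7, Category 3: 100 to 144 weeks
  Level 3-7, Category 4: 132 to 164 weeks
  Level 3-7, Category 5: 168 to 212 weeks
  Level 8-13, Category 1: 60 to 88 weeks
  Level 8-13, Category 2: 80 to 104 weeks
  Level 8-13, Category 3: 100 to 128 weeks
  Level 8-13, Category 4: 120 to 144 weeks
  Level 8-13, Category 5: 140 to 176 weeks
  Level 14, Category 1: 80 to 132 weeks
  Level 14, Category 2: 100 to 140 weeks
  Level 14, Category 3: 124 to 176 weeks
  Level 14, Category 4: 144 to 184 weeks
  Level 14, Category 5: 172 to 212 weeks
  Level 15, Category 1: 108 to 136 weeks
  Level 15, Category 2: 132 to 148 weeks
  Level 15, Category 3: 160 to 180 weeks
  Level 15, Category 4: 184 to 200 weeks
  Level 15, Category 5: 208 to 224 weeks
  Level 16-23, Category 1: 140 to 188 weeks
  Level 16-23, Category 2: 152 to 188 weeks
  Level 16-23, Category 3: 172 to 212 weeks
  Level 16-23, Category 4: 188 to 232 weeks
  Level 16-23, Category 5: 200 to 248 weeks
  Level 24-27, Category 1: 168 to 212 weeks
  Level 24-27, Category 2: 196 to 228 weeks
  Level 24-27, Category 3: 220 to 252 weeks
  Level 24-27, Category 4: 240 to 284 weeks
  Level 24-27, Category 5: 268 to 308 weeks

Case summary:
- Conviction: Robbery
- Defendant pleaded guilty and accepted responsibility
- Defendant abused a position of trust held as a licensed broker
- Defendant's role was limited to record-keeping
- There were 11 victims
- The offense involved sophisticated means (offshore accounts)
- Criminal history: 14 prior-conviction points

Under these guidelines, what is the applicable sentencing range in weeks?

240-284 weeks

Base offense level for robbery: 24.
A1 does not apply.
A2 applies: 24 + 2 = 26.
A3 does not apply.
A4 applies: 26 − 2 = 24.
A5 applies: 24 − 2 = 22.
A6 does not apply.
A7 applies (level before this adjustment is 22 ≥ 16, so +4): 22 + 4 = 26.
A8 applies: 26 + 3 = 29.
Level 29 exceeds the maximum of 27; capped at 27.
Final offense level: 27.
Criminal history: 14 prior points → Category 4 (7-16).
Level 27 falls in the 24-27 band.
Grid: Level 24-27 × Category 4 = 240-284 weeks.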